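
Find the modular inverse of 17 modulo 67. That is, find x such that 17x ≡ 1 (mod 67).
4

Using Extended Euclidean Algorithm:
gcd(17, 67) = 1
Bezout coefficients: 17 × 4 + 67 × -1 = 1
So 17 × 4 ≡ 1 (mod 67)
The inverse is 4 mod 67 = 4
Verification: 17 × 4 = 68 = 1 × 67 + 1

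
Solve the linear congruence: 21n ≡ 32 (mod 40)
32

Since gcd(21, 40) = 1 divides 32, a solution exists.
Multiply both sides by the inverse of 21 mod 40:
  21^(-1) mod 40 = 21
  x ≡ 21 × 32 ≡ 672 ≡ 32 (mod 40)
Verification: 21 × 32 = 672 = 16 × 40 + 32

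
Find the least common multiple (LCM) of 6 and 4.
12

First find GCD(6, 4) using the Euclidean algorithm:
6 = 1 × 4 + 2
4 = 2 × 2 + 0
GCD(6, 4) = 2

LCM formula: LCM(a, b) = (a × b) / GCD(a, b)
LCM(6, 4) = (6 × 4) / 2
LCM(6, 4) = 24 / 2
LCM(6, 4) = 12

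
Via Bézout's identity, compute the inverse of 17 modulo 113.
Extended GCD: 17(20) + 113(-3) = 1. So 17^(-1) ≡ 20 ≡ 20 (mod 113). Verify: 17 × 20 = 340 ≡ 1 (mod 113)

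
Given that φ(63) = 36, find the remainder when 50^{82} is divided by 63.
By Euler: 50^{36} ≡ 1 (mod 63) since gcd(50, 63) = 1. 82 = 2×36 + 10. So 50^{82} ≡ 50^{10} ≡ 22 (mod 63)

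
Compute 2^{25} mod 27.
20

Using successive squaring:
Binary expansion of 25: 11001
Powers of 2 mod 27 (each is the square of the previous):
  2^1 ≡ 2 (mod 27)
  2^2 ≡ 2² = 4 ≡ 4 (mod 27)
  2^4 ≡ 4² = 16 ≡ 16 (mod 27)
  2^8 ≡ 16² = 256 ≡ 13 (mod 27)
  2^16 ≡ 13² = 169 ≡ 7 (mod 27)
25 = 16 + 8 + 1, so 2^25 = 2^16 × 2^8 × 2^1 ≡ 7 × 13 × 2 (mod 27)
Multiplying step by step:
  7 × 13 = 91 ≡ 10 (mod 27)
  10 × 2 = 20 ≡ 20 (mod 27)
Result: 2^25 ≡ 20 (mod 27)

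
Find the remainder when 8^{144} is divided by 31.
By Fermat: 8^{30} ≡ 1 (mod 31). 144 = 4×30 + 24. So 8^{144} ≡ 8^{24} ≡ 4 (mod 31)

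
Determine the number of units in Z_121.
110

Prime factorization: 121 = 11^2
Using the formula φ(n) = n × Π(1 - 1/p) for each prime factor p:
φ(121) = 121 × (1 - 1/11)
φ(121) = 110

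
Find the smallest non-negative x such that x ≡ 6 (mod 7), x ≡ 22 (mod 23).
160

Using the Chinese Remainder Theorem:
M = product of moduli = 161
For equation 1: M_1 = 23, 23 ≡ 2 (mod 7), inverse of 23 mod 7 is 4 (check: 2 × 4 = 8 ≡ 1 (mod 7))
For equation 2: M_2 = 7, 7 ≡ 7 (mod 23), inverse of 7 mod 23 is 10 (check: 7 × 10 = 70 ≡ 1 (mod 23))
Combine: x ≡ Σ r_i×M_i×(M_i⁻¹ mod m_i) = 6×23×4 + 22×7×10 = 552 + 1540 = 2092
2092 mod 161 = 160
x ≡ 160 (mod 161)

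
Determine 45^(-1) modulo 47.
45^(-1) ≡ 23 (mod 47). Verification: 45 × 23 = 1035 ≡ 1 (mod 47)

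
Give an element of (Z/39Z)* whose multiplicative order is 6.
4 has order 6 mod 39 since 4^{6} ≡ 1 (mod 39) and no smaller power works.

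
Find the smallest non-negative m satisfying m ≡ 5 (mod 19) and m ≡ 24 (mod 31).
M = 19 × 31 = 589. M₁ = 31, y₁ ≡ 8 (mod 19). M₂ = 19, y₂ ≡ 18 (mod 31). m = 5×31×8 + 24×19×18 ≡ 24 (mod 589)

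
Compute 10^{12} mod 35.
15

Using successive squaring:
Binary expansion of 12: 1100
Powers of 10 mod 35 (each is the square of the previous):
  10^1 ≡ 10 (mod 35)
  10^2 ≡ 10² = 100 ≡ 30 (mod 35)
  10^4 ≡ 30² = 900 ≡ 25 (mod 35)
  10^8 ≡ 25² = 625 ≡ 30 (mod 35)
12 = 8 + 4, so 10^12 = 10^8 × 10^4 ≡ 30 × 25 (mod 35)
Multiplying step by step:
  30 × 25 = 750 ≡ 15 (mod 35)
Result: 10^12 ≡ 15 (mod 35)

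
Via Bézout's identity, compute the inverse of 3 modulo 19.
Extended GCD: 3(-6) + 19(1) = 1. So 3^(-1) ≡ 13 ≡ 13 (mod 19). Verify: 3 × 13 = 39 ≡ 1 (mod 19)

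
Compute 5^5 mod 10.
5 = 4 + 1 (binary 101). Repeated squaring mod 10: 5^1 ≡ 5; 5^2 ≡ 5² = 25 ≡ 5; 5^4 ≡ 5² = 25 ≡ 5. Multiply: 5^5 = 5^4 × 5^1 ≡ 5 × 5 (mod 10): 5 × 5 = 25 ≡ 5. So 5^5 ≡ 5 (mod 10).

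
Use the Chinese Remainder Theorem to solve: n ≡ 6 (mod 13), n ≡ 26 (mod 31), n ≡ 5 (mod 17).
3932

Using the Chinese Remainder Theorem:
M = product of moduli = 6851
For equation 1: M_1 = 527, 527 ≡ 7 (mod 13), inverse of 527 mod 13 is 2 (check: 7 × 2 = 14 ≡ 1 (mod 13))
For equation 2: M_2 = 221, 221 ≡ 4 (mod 31), inverse of 221 mod 31 is 8 (check: 4 × 8 = 32 ≡ 1 (mod 31))
For equation 3: M_3 = 403, 403 ≡ 12 (mod 17), inverse of 403 mod 17 is 10 (check: 12 × 10 = 120 ≡ 1 (mod 17))
Combine: n ≡ Σ r_i×M_i×(M_i⁻¹ mod m_i) = 6×527×2 + 26×221×8 + 5×403×10 = 6324 + 45968 + 20150 = 72442
72442 mod 6851 = 3932
n ≡ 3932 (mod 6851)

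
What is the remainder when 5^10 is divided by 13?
10 = 8 + 2 (binary 1010). Repeated squaring mod 13: 5^1 ≡ 5; 5^2 ≡ 5² = 25 ≡ 12; 5^4 ≡ 12² = 144 ≡ 1; 5^8 ≡ 1² = 1 ≡ 1. Multiply: 5^10 = 5^8 × 5^2 ≡ 1 × 12 (mod 13): 1 × 12 = 12 ≡ 12. So 5^10 ≡ 12 (mod 13).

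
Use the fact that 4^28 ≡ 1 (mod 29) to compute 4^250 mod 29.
By Fermat: 4^{28} ≡ 1 (mod 29). 250 = 8×28 + 26. So 4^{250} ≡ 4^{26} ≡ 20 (mod 29)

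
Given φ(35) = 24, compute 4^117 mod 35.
By Euler: 4^{24} ≡ 1 (mod 35) since gcd(4, 35) = 1. 117 = 4×24 + 21. So 4^{117} ≡ 4^{21} ≡ 29 (mod 35)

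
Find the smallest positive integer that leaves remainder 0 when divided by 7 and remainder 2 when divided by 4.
M = 7 × 4 = 28. M₁ = 4, y₁ ≡ 2 (mod 7). M₂ = 7, y₂ ≡ 3 (mod 4). z = 0×4×2 + 2×7×3 ≡ 14 (mod 28). The smallest positive such number is 14.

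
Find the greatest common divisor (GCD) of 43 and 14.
1

Using the Euclidean algorithm:
43 = 3 × 14 + 1
14 = 14 × 1 + 0

GCD(43, 14) = 1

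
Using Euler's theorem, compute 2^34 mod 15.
By Euler: 2^{8} ≡ 1 (mod 15) since gcd(2, 15) = 1. 34 = 4×8 + 2. So 2^{34} ≡ 2^{2} ≡ 4 (mod 15)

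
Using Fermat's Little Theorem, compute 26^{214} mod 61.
36

By Fermat's Little Theorem, a^(p-1) ≡ 1 (mod p) for prime p and gcd(a, p) = 1
Here p = 61, so 26^60 ≡ 1 (mod 61)
We can reduce the exponent: 214 mod 60 = 34
So 26^214 ≡ 26^34 (mod 61)
Computing: 26^34 mod 61 = 36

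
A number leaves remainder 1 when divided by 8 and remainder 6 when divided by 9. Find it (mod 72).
M = 8 × 9 = 72. M₁ = 9, y₁ ≡ 1 (mod 8). M₂ = 8, y₂ ≡ 8 (mod 9). y = 1×9×1 + 6×8×8 ≡ 33 (mod 72)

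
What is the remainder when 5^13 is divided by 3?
Using Fermat: 5^{2} ≡ 1 (mod 3). 13 ≡ 1 (mod 2). So 5^{13} ≡ 5^{1} ≡ 2 (mod 3)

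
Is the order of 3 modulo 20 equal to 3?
No, the actual order is 4, not 3.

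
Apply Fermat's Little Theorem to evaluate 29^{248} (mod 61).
13

By Fermat's Little Theorem, a^(p-1) ≡ 1 (mod p) for prime p and gcd(a, p) = 1
Here p = 61, so 29^60 ≡ 1 (mod 61)
We can reduce the exponent: 248 mod 60 = 8
So 29^248 ≡ 29^8 (mod 61)
Computing: 29^8 mod 61 = 13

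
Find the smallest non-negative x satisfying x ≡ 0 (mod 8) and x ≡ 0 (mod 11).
M = 8 × 11 = 88. M₁ = 11, y₁ ≡ 3 (mod 8). M₂ = 8, y₂ ≡ 7 (mod 11). x = 0×11×3 + 0×8×7 ≡ 0 (mod 88)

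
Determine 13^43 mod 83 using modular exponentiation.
Using repeated squaring. 43 = 32 + 8 + 2 + 1 (binary 101011). Repeated squaring mod 83: 13^1 ≡ 13; 13^2 ≡ 13² = 169 ≡ 3; 13^4 ≡ 3² = 9 ≡ 9; 13^8 ≡ 9² = 81 ≡ 81; 13^16 ≡ 81² = 6561 ≡ 4; 13^32 ≡ 4² = 16 ≡ 16. Multiply: 13^43 = 13^32 × 13^8 × 13^2 × 13^1 ≡ 16 × 81 × 3 × 13 (mod 83): 16 × 81 = 1296 ≡ 51; 51 × 3 = 153 ≡ 70; 70 × 13 = 910 ≡ 80. So 13^43 ≡ 80 (mod 83).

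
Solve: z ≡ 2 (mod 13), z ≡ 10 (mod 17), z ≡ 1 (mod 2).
M = 13 × 17 × 2 = 442. M₁ = 34, y₁ ≡ 5 (mod 13). M₂ = 26, y₂ ≡ 2 (mod 17). M₃ = 221, y₃ ≡ 1 (mod 2). z = 2×34×5 + 10×26×2 + 1×221×1 ≡ 197 (mod 442)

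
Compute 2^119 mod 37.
Using Fermat: 2^{36} ≡ 1 (mod 37). 119 ≡ 11 (mod 36). So 2^{119} ≡ 2^{11} ≡ 13 (mod 37)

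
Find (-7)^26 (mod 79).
Using repeated squaring. (-7) ≡ 72 (mod 79). 26 = 16 + 8 + 2 (binary 11010). Repeated squaring mod 79: 72^1 ≡ 72; 72^2 ≡ 72² = 5184 ≡ 49; 72^4 ≡ 49² = 2401 ≡ 31; 72^8 ≡ 31² = 961 ≡ 13; 72^16 ≡ 13² = 169 ≡ 11. Multiply: (-7)^26 ≡ 72^16 × 72^8 × 72^2 ≡ 11 × 13 × 49 (mod 79): 11 × 13 = 143 ≡ 64; 64 × 49 = 3136 ≡ 55. So (-7)^26 ≡ 55 (mod 79).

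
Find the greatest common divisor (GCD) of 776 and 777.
1

Using the Euclidean algorithm:
776 = 0 × 777 + 776
777 = 1 × 776 + 1
776 = 776 × 1 + 0

GCD(776, 777) = 1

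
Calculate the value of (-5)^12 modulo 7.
Using Fermat: (-5)^{6} ≡ 1 (mod 7). 12 ≡ 0 (mod 6). So (-5)^{12} ≡ (-5)^{0} ≡ 1 (mod 7)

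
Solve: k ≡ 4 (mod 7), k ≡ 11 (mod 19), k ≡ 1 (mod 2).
M = 7 × 19 × 2 = 266. M₁ = 38, y₁ ≡ 5 (mod 7). M₂ = 14, y₂ ≡ 15 (mod 19). M₃ = 133, y₃ ≡ 1 (mod 2). k = 4×38×5 + 11×14×15 + 1×133×1 ≡ 11 (mod 266)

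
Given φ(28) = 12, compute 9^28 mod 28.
By Euler: 9^{12} ≡ 1 (mod 28) since gcd(9, 28) = 1. 28 = 2×12 + 4. So 9^{28} ≡ 9^{4} ≡ 9 (mod 28)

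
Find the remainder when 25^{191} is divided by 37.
By Fermat: 25^{36} ≡ 1 (mod 37). 191 = 5×36 + 11. So 25^{191} ≡ 25^{11} ≡ 4 (mod 37)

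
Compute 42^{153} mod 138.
132

Using successive squaring:
Binary expansion of 153: 10011001
Powers of 42 mod 138 (each is the square of the previous):
  42^1 ≡ 42 (mod 138)
  42^2 ≡ 42² = 1764 ≡ 108 (mod 138)
  42^4 ≡ 108² = 11664 ≡ 72 (mod 138)
  42^8 ≡ 72² = 5184 ≡ 78 (mod 138)
  42^16 ≡ 78² = 6084 ≡ 12 (mod 138)
  42^32 ≡ 12² = 144 ≡ 6 (mod 138)
  42^64 ≡ 6² = 36 ≡ 36 (mod 138)
  42^128 ≡ 36² = 1296 ≡ 54 (mod 138)
153 = 128 + 16 + 8 + 1, so 42^153 = 42^128 × 42^16 × 42^8 × 42^1 ≡ 54 × 12 × 78 × 42 (mod 138)
Multiplying step by step:
  54 × 12 = 648 ≡ 96 (mod 138)
  96 × 78 = 7488 ≡ 36 (mod 138)
  36 × 42 = 1512 ≡ 132 (mod 138)
Result: 42^153 ≡ 132 (mod 138)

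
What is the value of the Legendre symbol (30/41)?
(30/41) = 30^{20} mod 41 = -1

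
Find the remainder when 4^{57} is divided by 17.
By Fermat: 4^{16} ≡ 1 (mod 17). 57 = 3×16 + 9. So 4^{57} ≡ 4^{9} ≡ 4 (mod 17)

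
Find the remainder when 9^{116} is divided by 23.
By Fermat: 9^{22} ≡ 1 (mod 23). 116 = 5×22 + 6. So 9^{116} ≡ 9^{6} ≡ 3 (mod 23)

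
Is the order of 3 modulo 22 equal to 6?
No, the actual order is 5, not 6.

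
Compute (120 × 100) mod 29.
23

(120 × 100) = 12000
12000 mod 29 = 23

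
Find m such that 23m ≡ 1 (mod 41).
23^(-1) ≡ 25 (mod 41). Verification: 23 × 25 = 575 ≡ 1 (mod 41)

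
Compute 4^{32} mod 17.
1

Using successive squaring:
Binary expansion of 32: 100000
Powers of 4 mod 17 (each is the square of the previous):
  4^1 ≡ 4 (mod 17)
  4^2 ≡ 4² = 16 ≡ 16 (mod 17)
  4^4 ≡ 16² = 256 ≡ 1 (mod 17)
  4^8 ≡ 1² = 1 ≡ 1 (mod 17)
  4^16 ≡ 1² = 1 ≡ 1 (mod 17)
  4^32 ≡ 1² = 1 ≡ 1 (mod 17)
32 is a power of 2, so 4^32 is the last square: ≡ 1 (mod 17)
Result: 4^32 ≡ 1 (mod 17)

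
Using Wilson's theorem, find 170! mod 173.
(172)! = (170)! × (171) × (172) ≡ -1 (mod 173). So (170)! ≡ -1 × [(172)(171)]^(-1) ≡ 86 (mod 173)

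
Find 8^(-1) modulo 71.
9

Using Extended Euclidean Algorithm:
gcd(8, 71) = 1
Bezout coefficients: 8 × 9 + 71 × -1 = 1
So 8 × 9 ≡ 1 (mod 71)
The inverse is 9 mod 71 = 9
Verification: 8 × 9 = 72 = 1 × 71 + 1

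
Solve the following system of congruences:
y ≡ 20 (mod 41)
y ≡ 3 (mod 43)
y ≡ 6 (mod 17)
8302

Using the Chinese Remainder Theorem:
M = product of moduli = 29971
For equation 1: M_1 = 731, 731 ≡ 34 (mod 41), inverse of 731 mod 41 is 35 (check: 34 × 35 = 1190 ≡ 1 (mod 41))
For equation 2: M_2 = 697, 697 ≡ 9 (mod 43), inverse of 697 mod 43 is 24 (check: 9 × 24 = 216 ≡ 1 (mod 43))
For equation 3: M_3 = 1763, 1763 ≡ 12 (mod 17), inverse of 1763 mod 17 is 10 (check: 12 × 10 = 120 ≡ 1 (mod 17))
Combine: y ≡ Σ r_i×M_i×(M_i⁻¹ mod m_i) = 20×731×35 + 3×697×24 + 6×1763×10 = 511700 + 50184 + 105780 = 667664
667664 mod 29971 = 8302
y ≡ 8302 (mod 29971)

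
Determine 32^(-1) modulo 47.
32^(-1) ≡ 25 (mod 47). Verification: 32 × 25 = 800 ≡ 1 (mod 47)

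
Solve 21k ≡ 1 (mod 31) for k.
3

Using Extended Euclidean Algorithm:
gcd(21, 31) = 1
Bezout coefficients: 21 × 3 + 31 × -2 = 1
So 21 × 3 ≡ 1 (mod 31)
The inverse is 3 mod 31 = 3
Verification: 21 × 3 = 63 = 2 × 31 + 1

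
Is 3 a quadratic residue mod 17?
By Euler's criterion: 3^{8} ≡ 16 (mod 17). Since this equals -1 (≡ 16), 3 is not a QR.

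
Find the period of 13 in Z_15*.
Powers of 13 mod 15: 13^1≡13, 13^2≡4, 13^3≡7, 13^4≡1. Order = 4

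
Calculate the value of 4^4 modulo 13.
4 = 4 (binary 100). Repeated squaring mod 13: 4^1 ≡ 4; 4^2 ≡ 4² = 16 ≡ 3; 4^4 ≡ 3² = 9 ≡ 9. So 4^4 ≡ 9 (mod 13).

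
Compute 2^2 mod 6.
2 = 2 (binary 10). Repeated squaring mod 6: 2^1 ≡ 2; 2^2 ≡ 2² = 4 ≡ 4. So 2^2 ≡ 4 (mod 6).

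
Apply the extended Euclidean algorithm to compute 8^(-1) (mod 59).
Extended GCD: 8(-22) + 59(3) = 1. So 8^(-1) ≡ 37 ≡ 37 (mod 59). Verify: 8 × 37 = 296 ≡ 1 (mod 59)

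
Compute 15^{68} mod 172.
81

Using successive squaring:
Binary expansion of 68: 1000100
Powers of 15 mod 172 (each is the square of the previous):
  15^1 ≡ 15 (mod 172)
  15^2 ≡ 15² = 225 ≡ 53 (mod 172)
  15^4 ≡ 53² = 2809 ≡ 57 (mod 172)
  15^8 ≡ 57² = 3249 ≡ 153 (mod 172)
  15^16 ≡ 153² = 23409 ≡ 17 (mod 172)
  15^32 ≡ 17² = 289 ≡ 117 (mod 172)
  15^64 ≡ 117² = 13689 ≡ 101 (mod 172)
68 = 64 + 4, so 15^68 = 15^64 × 15^4 ≡ 101 × 57 (mod 172)
Multiplying step by step:
  101 × 57 = 5757 ≡ 81 (mod 172)
Result: 15^68 ≡ 81 (mod 172)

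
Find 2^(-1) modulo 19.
10

Using Extended Euclidean Algorithm:
gcd(2, 19) = 1
Bezout coefficients: 2 × -9 + 19 × 1 = 1
So 2 × -9 ≡ 1 (mod 19)
The inverse is -9 mod 19 = 10
Verification: 2 × 10 = 20 = 1 × 19 + 1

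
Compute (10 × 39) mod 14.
12

(10 × 39) = 390
390 mod 14 = 12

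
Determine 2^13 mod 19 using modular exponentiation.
Using repeated squaring. 13 = 8 + 4 + 1 (binary 1101). Repeated squaring mod 19: 2^1 ≡ 2; 2^2 ≡ 2² = 4 ≡ 4; 2^4 ≡ 4² = 16 ≡ 16; 2^8 ≡ 16² = 256 ≡ 9. Multiply: 2^13 = 2^8 × 2^4 × 2^1 ≡ 9 × 16 × 2 (mod 19): 9 × 16 = 144 ≡ 11; 11 × 2 = 22 ≡ 3. So 2^13 ≡ 3 (mod 19).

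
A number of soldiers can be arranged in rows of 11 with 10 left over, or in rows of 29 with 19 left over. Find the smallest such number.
M = 11 × 29 = 319. M₁ = 29, y₁ ≡ 8 (mod 11). M₂ = 11, y₂ ≡ 8 (mod 29). k = 10×29×8 + 19×11×8 ≡ 164 (mod 319). The smallest positive such number is 164.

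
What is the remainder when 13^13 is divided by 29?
Using repeated squaring. 13 = 8 + 4 + 1 (binary 1101). Repeated squaring mod 29: 13^1 ≡ 13; 13^2 ≡ 13² = 169 ≡ 24; 13^4 ≡ 24² = 576 ≡ 25; 13^8 ≡ 25² = 625 ≡ 16. Multiply: 13^13 = 13^8 × 13^4 × 13^1 ≡ 16 × 25 × 13 (mod 29): 16 × 25 = 400 ≡ 23; 23 × 13 = 299 ≡ 9. So 13^13 ≡ 9 (mod 29).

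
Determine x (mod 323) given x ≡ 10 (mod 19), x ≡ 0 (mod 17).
238

Using the Chinese Remainder Theorem:
M = product of moduli = 323
For equation 1: M_1 = 17, 17 ≡ 17 (mod 19), inverse of 17 mod 19 is 9 (check: 17 × 9 = 153 ≡ 1 (mod 19))
For equation 2: M_2 = 19, 19 ≡ 2 (mod 17), inverse of 19 mod 17 is 9 (check: 2 × 9 = 18 ≡ 1 (mod 17))
Combine: x ≡ Σ r_i×M_i×(M_i⁻¹ mod m_i) = 10×17×9 + 0×19×9 = 1530 + 0 = 1530
1530 mod 323 = 238
x ≡ 238 (mod 323)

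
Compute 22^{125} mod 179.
144

Using successive squaring:
Binary expansion of 125: 1111101
Powers of 22 mod 179 (each is the square of the previous):
  22^1 ≡ 22 (mod 179)
  22^2 ≡ 22² = 484 ≡ 126 (mod 179)
  22^4 ≡ 126² = 15876 ≡ 124 (mod 179)
  22^8 ≡ 124² = 15376 ≡ 161 (mod 179)
  22^16 ≡ 161² = 25921 ≡ 145 (mod 179)
  22^32 ≡ 145² = 21025 ≡ 82 (mod 179)
  22^64 ≡ 82² = 6724 ≡ 101 (mod 179)
125 = 64 + 32 + 16 + 8 + 4 + 1, so 22^125 = 22^64 × 22^32 × 22^16 × 22^8 × 22^4 × 22^1 ≡ 101 × 82 × 145 × 161 × 124 × 22 (mod 179)
Multiplying step by step:
  101 × 82 = 8282 ≡ 48 (mod 179)
  48 × 145 = 6960 ≡ 158 (mod 179)
  158 × 161 = 25438 ≡ 20 (mod 179)
  20 × 124 = 2480 ≡ 153 (mod 179)
  153 × 22 = 3366 ≡ 144 (mod 179)
Result: 22^125 ≡ 144 (mod 179)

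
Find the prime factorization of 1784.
2^3 × 223

Divide by primes starting from smallest:
1784 ÷ 2 = 892
892 ÷ 2 = 446
446 ÷ 2 = 223
223 ÷ 223 = 1

1784 = 2^3 × 223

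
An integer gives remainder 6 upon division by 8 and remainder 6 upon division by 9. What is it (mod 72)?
M = 8 × 9 = 72. M₁ = 9, y₁ ≡ 1 (mod 8). M₂ = 8, y₂ ≡ 8 (mod 9). z = 6×9×1 + 6×8×8 ≡ 6 (mod 72). The smallest positive such number is 6.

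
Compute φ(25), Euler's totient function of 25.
20

Prime factorization: 25 = 5^2
Using the formula φ(n) = n × Π(1 - 1/p) for each prime factor p:
φ(25) = 25 × (1 - 1/5)
φ(25) = 20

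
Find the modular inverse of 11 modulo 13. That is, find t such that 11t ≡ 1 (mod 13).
6

Using Extended Euclidean Algorithm:
gcd(11, 13) = 1
Bezout coefficients: 11 × 6 + 13 × -5 = 1
So 11 × 6 ≡ 1 (mod 13)
The inverse is 6 mod 13 = 6
Verification: 11 × 6 = 66 = 5 × 13 + 1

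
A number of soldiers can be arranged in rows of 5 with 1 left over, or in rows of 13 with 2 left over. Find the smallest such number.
M = 5 × 13 = 65. M₁ = 13, y₁ ≡ 2 (mod 5). M₂ = 5, y₂ ≡ 8 (mod 13). t = 1×13×2 + 2×5×8 ≡ 41 (mod 65). The smallest positive such number is 41.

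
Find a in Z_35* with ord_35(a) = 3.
11 has order 3 mod 35 since 11^{3} ≡ 1 (mod 35) and no smaller power works.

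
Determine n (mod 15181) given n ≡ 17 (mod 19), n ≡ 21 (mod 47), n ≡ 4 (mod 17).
12006

Using the Chinese Remainder Theorem:
M = product of moduli = 15181
For equation 1: M_1 = 799, 799 ≡ 1 (mod 19), inverse of 799 mod 19 is 1 (check: 1 × 1 = 1 ≡ 1 (mod 19))
For equation 2: M_2 = 323, 323 ≡ 41 (mod 47), inverse of 323 mod 47 is 39 (check: 41 × 39 = 1599 ≡ 1 (mod 47))
For equation 3: M_3 = 893, 893 ≡ 9 (mod 17), inverse of 893 mod 17 is 2 (check: 9 × 2 = 18 ≡ 1 (mod 17))
Combine: n ≡ Σ r_i×M_i×(M_i⁻¹ mod m_i) = 17×799×1 + 21×323×39 + 4×893×2 = 13583 + 264537 + 7144 = 285264
285264 mod 15181 = 12006
n ≡ 12006 (mod 15181)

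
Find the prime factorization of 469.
7 × 67

Divide by primes starting from smallest:
469 ÷ 7 = 67
67 ÷ 67 = 1

469 = 7 × 67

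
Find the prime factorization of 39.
3 × 13

Divide by primes starting from smallest:
39 ÷ 3 = 13
13 ÷ 13 = 1

39 = 3 × 13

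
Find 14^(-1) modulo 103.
81

Using Extended Euclidean Algorithm:
gcd(14, 103) = 1
Bezout coefficients: 14 × -22 + 103 × 3 = 1
So 14 × -22 ≡ 1 (mod 103)
The inverse is -22 mod 103 = 81
Verification: 14 × 81 = 1134 = 11 × 103 + 1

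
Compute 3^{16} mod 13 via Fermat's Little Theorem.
3

By Fermat's Little Theorem, a^(p-1) ≡ 1 (mod p) for prime p and gcd(a, p) = 1
Here p = 13, so 3^12 ≡ 1 (mod 13)
We can reduce the exponent: 16 mod 12 = 4
So 3^16 ≡ 3^4 (mod 13)
Computing: 3^4 mod 13 = 3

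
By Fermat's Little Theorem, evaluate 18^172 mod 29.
By Fermat: 18^{28} ≡ 1 (mod 29). 172 ≡ 4 (mod 28). So 18^{172} ≡ 18^{4} ≡ 25 (mod 29)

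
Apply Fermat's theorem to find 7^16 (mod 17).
By Fermat's Little Theorem, 7^{16} ≡ 1 (mod 17) since 17 is prime and gcd(7, 17) = 1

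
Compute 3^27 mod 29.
Using repeated squaring. 27 = 16 + 8 + 2 + 1 (binary 11011). Repeated squaring mod 29: 3^1 ≡ 3; 3^2 ≡ 3² = 9 ≡ 9; 3^4 ≡ 9² = 81 ≡ 23; 3^8 ≡ 23² = 529 ≡ 7; 3^16 ≡ 7² = 49 ≡ 20. Multiply: 3^27 = 3^16 × 3^8 × 3^2 × 3^1 ≡ 20 × 7 × 9 × 3 (mod 29): 20 × 7 = 140 ≡ 24; 24 × 9 = 216 ≡ 13; 13 × 3 = 39 ≡ 10. So 3^27 ≡ 10 (mod 29).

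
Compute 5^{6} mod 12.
1

Using successive squaring:
Binary expansion of 6: 110
Powers of 5 mod 12 (each is the square of the previous):
  5^1 ≡ 5 (mod 12)
  5^2 ≡ 5² = 25 ≡ 1 (mod 12)
  5^4 ≡ 1² = 1 ≡ 1 (mod 12)
6 = 4 + 2, so 5^6 = 5^4 × 5^2 ≡ 1 × 1 (mod 12)
Multiplying step by step:
  1 × 1 = 1 ≡ 1 (mod 12)
Result: 5^6 ≡ 1 (mod 12)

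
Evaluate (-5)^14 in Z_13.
Using Fermat: (-5)^{12} ≡ 1 (mod 13). 14 ≡ 2 (mod 12). So (-5)^{14} ≡ (-5)^{2} ≡ 12 (mod 13)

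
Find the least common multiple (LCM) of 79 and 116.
9164

First find GCD(79, 116) using the Euclidean algorithm:
79 = 0 × 116 + 79
116 = 1 × 79 + 37
79 = 2 × 37 + 5
37 = 7 × 5 + 2
5 = 2 × 2 + 1
2 = 2 × 1 + 0
GCD(79, 116) = 1

LCM formula: LCM(a, b) = (a × b) / GCD(a, b)
LCM(79, 116) = (79 × 116) / 1
LCM(79, 116) = 9164 / 1
LCM(79, 116) = 9164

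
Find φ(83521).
78608

Prime factorization: 83521 = 17^4
Using the formula φ(n) = n × Π(1 - 1/p) for each prime factor p:
φ(83521) = 83521 × (1 - 1/17)
φ(83521) = 78608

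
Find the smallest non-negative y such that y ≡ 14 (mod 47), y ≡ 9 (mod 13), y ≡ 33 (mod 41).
4338

Using the Chinese Remainder Theorem:
M = product of moduli = 25051
For equation 1: M_1 = 533, 533 ≡ 16 (mod 47), inverse of 533 mod 47 is 3 (check: 16 × 3 = 48 ≡ 1 (mod 47))
For equation 2: M_2 = 1927, 1927 ≡ 3 (mod 13), inverse of 1927 mod 13 is 9 (check: 3 × 9 = 27 ≡ 1 (mod 13))
For equation 3: M_3 = 611, 611 ≡ 37 (mod 41), inverse of 611 mod 41 is 10 (check: 37 × 10 = 370 ≡ 1 (mod 41))
Combine: y ≡ Σ r_i×M_i×(M_i⁻¹ mod m_i) = 14×533×3 + 9×1927×9 + 33×611×10 = 22386 + 156087 + 201630 = 380103
380103 mod 25051 = 4338
y ≡ 4338 (mod 25051)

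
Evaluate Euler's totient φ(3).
2

Prime factorization: 3 = 3
Using the formula φ(n) = n × Π(1 - 1/p) for each prime factor p:
φ(3) = 3 × (1 - 1/3)
φ(3) = 2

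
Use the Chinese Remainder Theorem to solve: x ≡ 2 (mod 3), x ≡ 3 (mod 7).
17

Using the Chinese Remainder Theorem:
M = product of moduli = 21
For equation 1: M_1 = 7, 7 ≡ 1 (mod 3), inverse of 7 mod 3 is 1 (check: 1 × 1 = 1 ≡ 1 (mod 3))
For equation 2: M_2 = 3, 3 ≡ 3 (mod 7), inverse of 3 mod 7 is 5 (check: 3 × 5 = 15 ≡ 1 (mod 7))
Combine: x ≡ Σ r_i×M_i×(M_i⁻¹ mod m_i) = 2×7×1 + 3×3×5 = 14 + 45 = 59
59 mod 21 = 17
x ≡ 17 (mod 21)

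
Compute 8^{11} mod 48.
32

Using successive squaring:
Binary expansion of 11: 1011
Powers of 8 mod 48 (each is the square of the previous):
  8^1 ≡ 8 (mod 48)
  8^2 ≡ 8² = 64 ≡ 16 (mod 48)
  8^4 ≡ 16² = 256 ≡ 16 (mod 48)
  8^8 ≡ 16² = 256 ≡ 16 (mod 48)
11 = 8 + 2 + 1, so 8^11 = 8^8 × 8^2 × 8^1 ≡ 16 × 16 × 8 (mod 48)
Multiplying step by step:
  16 × 16 = 256 ≡ 16 (mod 48)
  16 × 8 = 128 ≡ 32 (mod 48)
Result: 8^11 ≡ 32 (mod 48)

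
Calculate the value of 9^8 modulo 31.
8 = 8 (binary 1000). Repeated squaring mod 31: 9^1 ≡ 9; 9^2 ≡ 9² = 81 ≡ 19; 9^4 ≡ 19² = 361 ≡ 20; 9^8 ≡ 20² = 400 ≡ 28. So 9^8 ≡ 28 (mod 31).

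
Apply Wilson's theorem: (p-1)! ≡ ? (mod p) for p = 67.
By Wilson's theorem, (66)! ≡ -1 ≡ 66 (mod 67)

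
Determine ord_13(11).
Powers of 11 mod 13: 11^1≡11, 11^2≡4, 11^3≡5, 11^4≡3, 11^5≡7, 11^6≡12, 11^7≡2, 11^8≡9, 11^9≡8, 11^10≡10, 11^11≡6, 11^12≡1. Order = 12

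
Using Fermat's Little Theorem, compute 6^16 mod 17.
By Fermat's Little Theorem, 6^{16} ≡ 1 (mod 17) since 17 is prime and gcd(6, 17) = 1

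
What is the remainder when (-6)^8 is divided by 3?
(-6) ≡ 0 (mod 3). 8 = 8 (binary 1000). Repeated squaring mod 3: 0^1 ≡ 0; 0^2 ≡ 0² = 0 ≡ 0; 0^4 ≡ 0² = 0 ≡ 0; 0^8 ≡ 0² = 0 ≡ 0. So (-6)^8 ≡ 0 (mod 3).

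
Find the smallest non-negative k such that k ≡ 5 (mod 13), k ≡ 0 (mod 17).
187

Using the Chinese Remainder Theorem:
M = product of moduli = 221
For equation 1: M_1 = 17, 17 ≡ 4 (mod 13), inverse of 17 mod 13 is 10 (check: 4 × 10 = 40 ≡ 1 (mod 13))
For equation 2: M_2 = 13, 13 ≡ 13 (mod 17), inverse of 13 mod 17 is 4 (check: 13 × 4 = 52 ≡ 1 (mod 17))
Combine: k ≡ Σ r_i×M_i×(M_i⁻¹ mod m_i) = 5×17×10 + 0×13×4 = 850 + 0 = 850
850 mod 221 = 187
k ≡ 187 (mod 221)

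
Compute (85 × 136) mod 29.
18

(85 × 136) = 11560
11560 mod 29 = 18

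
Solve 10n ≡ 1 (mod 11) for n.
10^(-1) ≡ 10 (mod 11). Verification: 10 × 10 = 100 ≡ 1 (mod 11)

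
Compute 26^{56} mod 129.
49

Using successive squaring:
Binary expansion of 56: 111000
Powers of 26 mod 129 (each is the square of the previous):
  26^1 ≡ 26 (mod 129)
  26^2 ≡ 26² = 676 ≡ 31 (mod 129)
  26^4 ≡ 31² = 961 ≡ 58 (mod 129)
  26^8 ≡ 58² = 3364 ≡ 10 (mod 129)
  26^16 ≡ 10² = 100 ≡ 100 (mod 129)
  26^32 ≡ 100² = 10000 ≡ 67 (mod 129)
56 = 32 + 16 + 8, so 26^56 = 26^32 × 26^16 × 26^8 ≡ 67 × 100 × 10 (mod 129)
Multiplying step by step:
  67 × 100 = 6700 ≡ 121 (mod 129)
  121 × 10 = 1210 ≡ 49 (mod 129)
Result: 26^56 ≡ 49 (mod 129)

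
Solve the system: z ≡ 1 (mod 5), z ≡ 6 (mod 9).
M = 5 × 9 = 45. M₁ = 9, y₁ ≡ 4 (mod 5). M₂ = 5, y₂ ≡ 2 (mod 9). z = 1×9×4 + 6×5×2 ≡ 6 (mod 45)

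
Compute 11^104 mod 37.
Using Fermat: 11^{36} ≡ 1 (mod 37). 104 ≡ 32 (mod 36). So 11^{104} ≡ 11^{32} ≡ 10 (mod 37)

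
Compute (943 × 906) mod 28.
22

(943 × 906) = 854358
854358 mod 28 = 22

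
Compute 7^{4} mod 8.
1

Using successive squaring:
Binary expansion of 4: 100
Powers of 7 mod 8 (each is the square of the previous):
  7^1 ≡ 7 (mod 8)
  7^2 ≡ 7² = 49 ≡ 1 (mod 8)
  7^4 ≡ 1² = 1 ≡ 1 (mod 8)
4 is a power of 2, so 7^4 is the last square: ≡ 1 (mod 8)
Result: 7^4 ≡ 1 (mod 8)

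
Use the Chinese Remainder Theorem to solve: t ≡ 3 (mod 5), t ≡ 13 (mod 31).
M = 5 × 31 = 155. M₁ = 31, y₁ ≡ 1 (mod 5). M₂ = 5, y₂ ≡ 25 (mod 31). t = 3×31×1 + 13×5×25 ≡ 13 (mod 155)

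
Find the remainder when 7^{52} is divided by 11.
By Fermat: 7^{10} ≡ 1 (mod 11). 52 = 5×10 + 2. So 7^{52} ≡ 7^{2} ≡ 5 (mod 11)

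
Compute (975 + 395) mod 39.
5

(975 + 395) = 1370
1370 mod 39 = 5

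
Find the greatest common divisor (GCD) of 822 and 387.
3

Using the Euclidean algorithm:
822 = 2 × 387 + 48
387 = 8 × 48 + 3
48 = 16 × 3 + 0

GCD(822, 387) = 3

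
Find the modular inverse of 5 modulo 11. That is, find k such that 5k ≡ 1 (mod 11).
9

Using Extended Euclidean Algorithm:
gcd(5, 11) = 1
Bezout coefficients: 5 × -2 + 11 × 1 = 1
So 5 × -2 ≡ 1 (mod 11)
The inverse is -2 mod 11 = 9
Verification: 5 × 9 = 45 = 4 × 11 + 1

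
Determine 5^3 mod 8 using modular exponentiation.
3 = 2 + 1 (binary 11). Repeated squaring mod 8: 5^1 ≡ 5; 5^2 ≡ 5² = 25 ≡ 1. Multiply: 5^3 = 5^2 × 5^1 ≡ 1 × 5 (mod 8): 1 × 5 = 5 ≡ 5. So 5^3 ≡ 5 (mod 8).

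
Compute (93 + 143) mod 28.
12

(93 + 143) = 236
236 mod 28 = 12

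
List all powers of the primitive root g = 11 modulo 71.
g^1, g^2, ..., g^{70} mod 71: {11, 50, 53, 15, 23, 40, 14, 12, 61, 32, 68, 38, 63, 54, 26, 2, 22, 29, 35, 30, 46, 9, 28, 24, 51, 64, 65, 5, 55, 37, 52, 4, 44, 58, 70, 60, 21, 18, 56, 48, 31, 57, 59, 10, 39, 3, 33, 8, 17, 45, 69, 49, 42, 36, 41, 25, 62, 43, 47, 20, 7, 6, 66, 16, 34, 19, 67, 27, 13, 1}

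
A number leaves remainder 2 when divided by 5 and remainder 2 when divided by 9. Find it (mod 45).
M = 5 × 9 = 45. M₁ = 9, y₁ ≡ 4 (mod 5). M₂ = 5, y₂ ≡ 2 (mod 9). n = 2×9×4 + 2×5×2 ≡ 2 (mod 45)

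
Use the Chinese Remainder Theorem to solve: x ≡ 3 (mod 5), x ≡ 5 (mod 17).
73

Using the Chinese Remainder Theorem:
M = product of moduli = 85
For equation 1: M_1 = 17, 17 ≡ 2 (mod 5), inverse of 17 mod 5 is 3 (check: 2 × 3 = 6 ≡ 1 (mod 5))
For equation 2: M_2 = 5, 5 ≡ 5 (mod 17), inverse of 5 mod 17 is 7 (check: 5 × 7 = 35 ≡ 1 (mod 17))
Combine: x ≡ Σ r_i×M_i×(M_i⁻¹ mod m_i) = 3×17×3 + 5×5×7 = 153 + 175 = 328
328 mod 85 = 73
x ≡ 73 (mod 85)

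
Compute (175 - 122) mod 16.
5

(175 - 122) = 53
53 mod 16 = 5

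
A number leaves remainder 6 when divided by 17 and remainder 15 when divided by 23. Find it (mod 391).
M = 17 × 23 = 391. M₁ = 23, y₁ ≡ 3 (mod 17). M₂ = 17, y₂ ≡ 19 (mod 23). t = 6×23×3 + 15×17×19 ≡ 176 (mod 391)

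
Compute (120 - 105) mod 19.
15

(120 - 105) = 15
15 mod 19 = 15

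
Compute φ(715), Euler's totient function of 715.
480

Prime factorization: 715 = 5 × 11 × 13
Using the formula φ(n) = n × Π(1 - 1/p) for each prime factor p:
φ(715) = 715 × (1 - 1/5) × (1 - 1/11) × (1 - 1/13)
φ(715) = 480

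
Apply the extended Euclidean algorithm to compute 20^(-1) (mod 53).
Extended GCD: 20(8) + 53(-3) = 1. So 20^(-1) ≡ 8 ≡ 8 (mod 53). Verify: 20 × 8 = 160 ≡ 1 (mod 53)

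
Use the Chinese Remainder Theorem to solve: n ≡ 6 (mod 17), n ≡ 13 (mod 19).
108

Using the Chinese Remainder Theorem:
M = product of moduli = 323
For equation 1: M_1 = 19, 19 ≡ 2 (mod 17), inverse of 19 mod 17 is 9 (check: 2 × 9 = 18 ≡ 1 (mod 17))
For equation 2: M_2 = 17, 17 ≡ 17 (mod 19), inverse of 17 mod 19 is 9 (check: 17 × 9 = 153 ≡ 1 (mod 19))
Combine: n ≡ Σ r_i×M_i×(M_i⁻¹ mod m_i) = 6×19×9 + 13×17×9 = 1026 + 1989 = 3015
3015 mod 323 = 108
n ≡ 108 (mod 323)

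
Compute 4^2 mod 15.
2 = 2 (binary 10). Repeated squaring mod 15: 4^1 ≡ 4; 4^2 ≡ 4² = 16 ≡ 1. So 4^2 ≡ 1 (mod 15).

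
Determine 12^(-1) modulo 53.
12^(-1) ≡ 31 (mod 53). Verification: 12 × 31 = 372 ≡ 1 (mod 53)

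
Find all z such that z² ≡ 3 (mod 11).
The square roots of 3 mod 11 are 5 and 6. Verify: 5² = 25 ≡ 3 (mod 11)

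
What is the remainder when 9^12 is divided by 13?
Using Fermat: 9^{12} ≡ 1 (mod 13). 12 ≡ 0 (mod 12). So 9^{12} ≡ 9^{0} ≡ 1 (mod 13)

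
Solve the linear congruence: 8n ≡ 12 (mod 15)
9

Since gcd(8, 15) = 1 divides 12, a solution exists.
Multiply both sides by the inverse of 8 mod 15:
  8^(-1) mod 15 = 2
  x ≡ 2 × 12 ≡ 24 ≡ 9 (mod 15)
Verification: 8 × 9 = 72 = 4 × 15 + 12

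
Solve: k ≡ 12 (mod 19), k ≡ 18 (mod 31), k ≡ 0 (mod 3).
M = 19 × 31 × 3 = 1767. M₁ = 93, y₁ ≡ 9 (mod 19). M₂ = 57, y₂ ≡ 6 (mod 31). M₃ = 589, y₃ ≡ 1 (mod 3). k = 12×93×9 + 18×57×6 + 0×589×1 ≡ 297 (mod 1767)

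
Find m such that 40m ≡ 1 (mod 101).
40^(-1) ≡ 48 (mod 101). Verification: 40 × 48 = 1920 ≡ 1 (mod 101)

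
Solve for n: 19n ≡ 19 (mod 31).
1

Since gcd(19, 31) = 1 divides 19, a solution exists.
Multiply both sides by the inverse of 19 mod 31:
  19^(-1) mod 31 = 18
  x ≡ 18 × 19 ≡ 342 ≡ 1 (mod 31)
Verification: 19 × 1 = 19 = 0 × 31 + 19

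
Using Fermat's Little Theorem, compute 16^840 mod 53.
By Fermat: 16^{52} ≡ 1 (mod 53). 840 ≡ 8 (mod 52). So 16^{840} ≡ 16^{8} ≡ 42 (mod 53)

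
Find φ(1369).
1332

Prime factorization: 1369 = 37^2
Using the formula φ(n) = n × Π(1 - 1/p) for each prime factor p:
φ(1369) = 1369 × (1 - 1/37)
φ(1369) = 1332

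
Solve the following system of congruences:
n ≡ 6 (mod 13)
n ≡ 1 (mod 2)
19

Using the Chinese Remainder Theorem:
M = product of moduli = 26
For equation 1: M_1 = 2, 2 ≡ 2 (mod 13), inverse of 2 mod 13 is 7 (check: 2 × 7 = 14 ≡ 1 (mod 13))
For equation 2: M_2 = 13, 13 ≡ 1 (mod 2), inverse of 13 mod 2 is 1 (check: 1 × 1 = 1 ≡ 1 (mod 2))
Combine: n ≡ Σ r_i×M_i×(M_i⁻¹ mod m_i) = 6×2×7 + 1×13×1 = 84 + 13 = 97
97 mod 26 = 19
n ≡ 19 (mod 26)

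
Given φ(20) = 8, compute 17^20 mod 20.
By Euler: 17^{8} ≡ 1 (mod 20) since gcd(17, 20) = 1. 20 = 2×8 + 4. So 17^{20} ≡ 17^{4} ≡ 1 (mod 20)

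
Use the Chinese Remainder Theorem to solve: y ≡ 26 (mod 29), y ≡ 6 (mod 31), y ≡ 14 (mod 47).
25488

Using the Chinese Remainder Theorem:
M = product of moduli = 42253
For equation 1: M_1 = 1457, 1457 ≡ 7 (mod 29), inverse of 1457 mod 29 is 25 (check: 7 × 25 = 175 ≡ 1 (mod 29))
For equation 2: M_2 = 1363, 1363 ≡ 30 (mod 31), inverse of 1363 mod 31 is 30 (check: 30 × 30 = 900 ≡ 1 (mod 31))
For equation 3: M_3 = 899, 899 ≡ 6 (mod 47), inverse of 899 mod 47 is 8 (check: 6 × 8 = 48 ≡ 1 (mod 47))
Combine: y ≡ Σ r_i×M_i×(M_i⁻¹ mod m_i) = 26×1457×25 + 6×1363×30 + 14×899×8 = 947050 + 245340 + 100688 = 1293078
1293078 mod 42253 = 25488
y ≡ 25488 (mod 42253)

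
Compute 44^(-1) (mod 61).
44^(-1) ≡ 43 (mod 61). Verification: 44 × 43 = 1892 ≡ 1 (mod 61)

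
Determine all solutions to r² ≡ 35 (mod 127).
The square roots of 35 mod 127 are 17 and 110. Verify: 17² = 289 ≡ 35 (mod 127)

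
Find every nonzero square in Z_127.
QRs mod 127: {1, 2, 4, 8, 9, 11, 13, 15, 16, 17, 18, 19, 21, 22, 25, 26, 30, 31, 32, 34, 35, 36, 37, 38, 41, 42, 44, 47, 49, 50, 52, 60, 61, 62, 64, 68, 69, 70, 71, 72, 73, 74, 76, 79, 81, 82, 84, 87, 88, 94, 98, 99, 100, 103, 104, 107, 113, 115, 117, 120, 121, 122, 124}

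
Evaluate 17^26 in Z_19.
Using Fermat: 17^{18} ≡ 1 (mod 19). 26 ≡ 8 (mod 18). So 17^{26} ≡ 17^{8} ≡ 9 (mod 19)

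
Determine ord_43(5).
Powers of 5 mod 43: 5^1≡5, 5^2≡25, 5^3≡39, 5^4≡23, 5^5≡29, 5^6≡16, 5^7≡37, 5^8≡13, 5^9≡22, 5^10≡24, 5^11≡34, 5^12≡41, 5^13≡33, 5^14≡36, 5^15≡8, 5^16≡40, 5^17≡28, 5^18≡11, 5^19≡12, 5^20≡17, 5^21≡42, 5^22≡38, 5^23≡18, 5^24≡4, 5^25≡20, 5^26≡14, 5^27≡27, 5^28≡6, 5^29≡30, 5^30≡21, 5^31≡19, 5^32≡9, 5^33≡2, 5^34≡10, 5^35≡7, 5^36≡35, 5^37≡3, 5^38≡15, 5^39≡32, 5^40≡31, 5^41≡26, 5^42≡1. Order = 42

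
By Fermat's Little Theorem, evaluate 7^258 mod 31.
By Fermat: 7^{30} ≡ 1 (mod 31). 258 = 8×30 + 18. So 7^{258} ≡ 7^{18} ≡ 2 (mod 31)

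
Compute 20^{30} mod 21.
1

Using successive squaring:
Binary expansion of 30: 11110
Powers of 20 mod 21 (each is the square of the previous):
  20^1 ≡ 20 (mod 21)
  20^2 ≡ 20² = 400 ≡ 1 (mod 21)
  20^4 ≡ 1² = 1 ≡ 1 (mod 21)
  20^8 ≡ 1² = 1 ≡ 1 (mod 21)
  20^16 ≡ 1² = 1 ≡ 1 (mod 21)
30 = 16 + 8 + 4 + 2, so 20^30 = 20^16 × 20^8 × 20^4 × 20^2 ≡ 1 × 1 × 1 × 1 (mod 21)
Multiplying step by step:
  1 × 1 = 1 ≡ 1 (mod 21)
  1 × 1 = 1 ≡ 1 (mod 21)
  1 × 1 = 1 ≡ 1 (mod 21)
Result: 20^30 ≡ 1 (mod 21)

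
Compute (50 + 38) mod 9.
7

(50 + 38) = 88
88 mod 9 = 7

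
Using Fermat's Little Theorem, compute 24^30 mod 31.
By Fermat's Little Theorem, 24^{30} ≡ 1 (mod 31) since 31 is prime and gcd(24, 31) = 1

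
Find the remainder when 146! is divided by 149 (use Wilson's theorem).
(148)! = (146)! × (147) × (148) ≡ -1 (mod 149). So (146)! ≡ -1 × [(148)(147)]^(-1) ≡ 74 (mod 149)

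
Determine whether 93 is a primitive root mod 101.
p - 1 = 100 has prime divisors 2, 5. Check 93^(100/q) mod 101 for each: 93^(100/2) = 93^50 ≡ 100, 93^(100/5) = 93^20 ≡ 87 (mod 101). None of these is 1, so 93 has order 100 = φ(101), so it is a primitive root mod 101.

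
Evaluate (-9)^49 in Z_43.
Using Fermat: (-9)^{42} ≡ 1 (mod 43). 49 ≡ 7 (mod 42). So (-9)^{49} ≡ (-9)^{7} ≡ 7 (mod 43)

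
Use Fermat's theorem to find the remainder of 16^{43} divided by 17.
16

By Fermat's Little Theorem, a^(p-1) ≡ 1 (mod p) for prime p and gcd(a, p) = 1
Here p = 17, so 16^16 ≡ 1 (mod 17)
We can reduce the exponent: 43 mod 16 = 11
So 16^43 ≡ 16^11 (mod 17)
Computing: 16^11 mod 17 = 16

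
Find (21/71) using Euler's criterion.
(21/71) = 21^{35} mod 71 = -1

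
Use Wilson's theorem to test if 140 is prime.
(139)! mod 140 = 0. Since 0 ≢ -1 (mod 140), 140 is not prime.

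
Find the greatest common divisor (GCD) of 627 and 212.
1

Using the Euclidean algorithm:
627 = 2 × 212 + 203
212 = 1 × 203 + 9
203 = 22 × 9 + 5
9 = 1 × 5 + 4
5 = 1 × 4 + 1
4 = 4 × 1 + 0

GCD(627, 212) = 1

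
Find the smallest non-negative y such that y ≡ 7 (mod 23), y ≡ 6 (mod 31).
99

Using the Chinese Remainder Theorem:
M = product of moduli = 713
For equation 1: M_1 = 31, 31 ≡ 8 (mod 23), inverse of 31 mod 23 is 3 (check: 8 × 3 = 24 ≡ 1 (mod 23))
For equation 2: M_2 = 23, 23 ≡ 23 (mod 31), inverse of 23 mod 31 is 27 (check: 23 × 27 = 621 ≡ 1 (mod 31))
Combine: y ≡ Σ r_i×M_i×(M_i⁻¹ mod m_i) = 7×31×3 + 6×23×27 = 651 + 3726 = 4377
4377 mod 713 = 99
y ≡ 99 (mod 713)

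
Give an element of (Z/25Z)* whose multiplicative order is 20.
2 has order 20 mod 25 since 2^{20} ≡ 1 (mod 25) and no smaller power works.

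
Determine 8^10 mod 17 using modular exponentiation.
10 = 8 + 2 (binary 1010). Repeated squaring mod 17: 8^1 ≡ 8; 8^2 ≡ 8² = 64 ≡ 13; 8^4 ≡ 13² = 169 ≡ 16; 8^8 ≡ 16² = 256 ≡ 1. Multiply: 8^10 = 8^8 × 8^2 ≡ 1 × 13 (mod 17): 1 × 13 = 13 ≡ 13. So 8^10 ≡ 13 (mod 17).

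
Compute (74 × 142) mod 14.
8

(74 × 142) = 10508
10508 mod 14 = 8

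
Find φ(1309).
960

Prime factorization: 1309 = 7 × 11 × 17
Using the formula φ(n) = n × Π(1 - 1/p) for each prime factor p:
φ(1309) = 1309 × (1 - 1/7) × (1 - 1/11) × (1 - 1/17)
φ(1309) = 960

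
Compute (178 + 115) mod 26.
7

(178 + 115) = 293
293 mod 26 = 7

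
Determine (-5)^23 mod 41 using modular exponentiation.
Using repeated squaring. (-5) ≡ 36 (mod 41). 23 = 16 + 4 + 2 + 1 (binary 10111). Repeated squaring mod 41: 36^1 ≡ 36; 36^2 ≡ 36² = 1296 ≡ 25; 36^4 ≡ 25² = 625 ≡ 10; 36^8 ≡ 10² = 100 ≡ 18; 36^16 ≡ 18² = 324 ≡ 37. Multiply: (-5)^23 ≡ 36^16 × 36^4 × 36^2 × 36^1 ≡ 37 × 10 × 25 × 36 (mod 41): 37 × 10 = 370 ≡ 1; 1 × 25 = 25 ≡ 25; 25 × 36 = 900 ≡ 39. So (-5)^23 ≡ 39 (mod 41).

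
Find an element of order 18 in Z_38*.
3 has order 18 mod 38 since 3^{18} ≡ 1 (mod 38) and no smaller power works.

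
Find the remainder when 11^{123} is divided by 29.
By Fermat: 11^{28} ≡ 1 (mod 29). 123 = 4×28 + 11. So 11^{123} ≡ 11^{11} ≡ 10 (mod 29)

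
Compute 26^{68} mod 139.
16

Using successive squaring:
Binary expansion of 68: 1000100
Powers of 26 mod 139 (each is the square of the previous):
  26^1 ≡ 26 (mod 139)
  26^2 ≡ 26² = 676 ≡ 120 (mod 139)
  26^4 ≡ 120² = 14400 ≡ 83 (mod 139)
  26^8 ≡ 83² = 6889 ≡ 78 (mod 139)
  26^16 ≡ 78² = 6084 ≡ 107 (mod 139)
  26^32 ≡ 107² = 11449 ≡ 51 (mod 139)
  26^64 ≡ 51² = 2601 ≡ 99 (mod 139)
68 = 64 + 4, so 26^68 = 26^64 × 26^4 ≡ 99 × 83 (mod 139)
Multiplying step by step:
  99 × 83 = 8217 ≡ 16 (mod 139)
Result: 26^68 ≡ 16 (mod 139)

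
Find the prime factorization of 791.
7 × 113

Divide by primes starting from smallest:
791 ÷ 7 = 113
113 ÷ 113 = 1

791 = 7 × 113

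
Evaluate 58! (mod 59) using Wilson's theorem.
By Wilson's theorem, (58)! ≡ -1 ≡ 58 (mod 59)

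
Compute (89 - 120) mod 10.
9

(89 - 120) = -31
-31 mod 10 = 9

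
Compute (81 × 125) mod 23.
5

(81 × 125) = 10125
10125 mod 23 = 5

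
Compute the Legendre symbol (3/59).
(3/59) = 3^{29} mod 59 = 1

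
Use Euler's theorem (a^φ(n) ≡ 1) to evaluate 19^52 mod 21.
By Euler: 19^{12} ≡ 1 (mod 21) since gcd(19, 21) = 1. 52 = 4×12 + 4. So 19^{52} ≡ 19^{4} ≡ 16 (mod 21)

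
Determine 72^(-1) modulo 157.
72^(-1) ≡ 24 (mod 157). Verification: 72 × 24 = 1728 ≡ 1 (mod 157)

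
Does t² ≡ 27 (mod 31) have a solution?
By Euler's criterion: 27^{15} ≡ 30 (mod 31). Since this equals -1 (≡ 30), 27 is not a QR.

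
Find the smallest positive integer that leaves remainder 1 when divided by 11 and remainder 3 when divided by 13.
M = 11 × 13 = 143. M₁ = 13, y₁ ≡ 6 (mod 11). M₂ = 11, y₂ ≡ 6 (mod 13). x = 1×13×6 + 3×11×6 ≡ 133 (mod 143). The smallest positive such number is 133.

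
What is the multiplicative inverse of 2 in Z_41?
2^(-1) ≡ 21 (mod 41). Verification: 2 × 21 = 42 ≡ 1 (mod 41)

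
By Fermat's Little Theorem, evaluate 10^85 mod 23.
By Fermat: 10^{22} ≡ 1 (mod 23). 85 = 3×22 + 19. So 10^{85} ≡ 10^{19} ≡ 21 (mod 23)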